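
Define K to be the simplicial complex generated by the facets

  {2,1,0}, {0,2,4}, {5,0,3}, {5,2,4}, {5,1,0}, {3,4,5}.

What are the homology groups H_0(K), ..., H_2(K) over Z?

We work with the vertex ordering 0 < 1 < 2 < 3 < 4 < 5. The simplices of K, each written with vertices in increasing order, are:

  0-simplices (6): [0], [1], [2], [3], [4], [5]
  1-simplices (12): [0,1], [0,2], [0,3], [0,4], [0,5], [1,2], [1,5], [2,4], [2,5], [3,4], [3,5], [4,5]
  2-simplices (6): [0,1,2], [0,1,5], [0,2,4], [0,3,5], [2,4,5], [3,4,5]

so the chain groups are C_0 ≅ Z^6, C_1 ≅ Z^12, C_2 ≅ Z^6.

∂_1: C_1 → C_0 sends each edge [p,q] (with p < q) to q − p. For instance
  ∂[1,2] = [2] − [1].
The 6×12 boundary matrix has rank 5 and Smith normal form diag(1,1,1,1,1).

The boundary map ∂_2: C_2 → C_1 sends each 2-simplex [p,q,r] to [q,r] − [p,r] + [p,q]. For instance
  ∂[0,1,5] = [1,5] − [0,5] + [0,1],
  ∂[3,4,5] = [4,5] − [3,5] + [3,4].
This gives a 12×6 integer matrix of rank 6; reducing to Smith normal form yields diagonal entries (1,1,1,1,1,1).

From H_k ≅ ker(∂_k) / im(∂_{k+1}) we obtain:

  H_0: rank C_0 − rank ∂_1 = 6 − 5 = 1, and the invariant factors of ∂_1 are all 1, so H_0 = Z.
  H_1: rank ker ∂_1 − rank ∂_2 = (12 − 5) − 6 = 1, and the invariant factors of ∂_2 are all 1, so H_1 = Z.
  H_2: rank ker ∂_2 − rank ∂_3 = (6 − 6) − 0 = 0, and there is no ∂_3, so H_2 = 0.

As a check, the Euler characteristic is 6 − 12 + 6 = 0, which agrees with 1 − 1 + 0 = 0.

H_0 ≅ Z,  H_1 ≅ Z,  H_2 = 0.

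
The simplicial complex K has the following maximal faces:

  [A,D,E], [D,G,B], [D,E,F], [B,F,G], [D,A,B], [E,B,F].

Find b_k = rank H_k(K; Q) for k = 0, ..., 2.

Take the total order A < B < D < E < F < G on the vertex set. Then K (dimension 2) consists of the simplices:

  0-simplices (6): A, B, D, E, F, G
  1-simplices (12): AB, AD, AE, BD, BE, BF, BG, DE, DF, DG, EF, FG
  2-simplices (6): ABD, ADE, BDG, BEF, BFG, DEF

so the chain groups are C_0 ≅ Z^6, C_1 ≅ Z^12, C_2 ≅ Z^6.

The boundary map ∂_1: C_1 → C_0 maps an edge to its endpoints' difference, ∂[p,q] = q − p. For instance
  ∂BF = F − B.
As a 6×12 matrix over Z this has rank 5, with invariant factors (1,1,1,1,1).

Boundary ∂_2: C_2 → C_1 sends each 2-simplex [p,q,r] to [q,r] − [p,r] + [p,q]. For instance
  ∂DEF = EF − DF + DE,
  ∂BEF = EF − BF + BE.
The resulting 12×6 matrix has rank 6, and its Smith normal form has invariant factors (1,1,1,1,1,1).

Computing H_k = (kernel of ∂_k) / (image of ∂_{k+1}):

  H_0: rank C_0 − rank ∂_1 = 6 − 5 = 1, and the invariant factors of ∂_1 are all 1, so H_0 ≅ Z.
  H_1: rank ker ∂_1 − rank ∂_2 = (12 − 5) − 6 = 1, and the invariant factors of ∂_2 are all 1, so H_1 ≅ Z.
  H_2: rank ker ∂_2 − rank ∂_3 = (6 − 6) − 0 = 0, and there is no ∂_3, so H_2 ≅ 0.

Hence the Betti numbers are b_0 = 1, b_1 = 1, b_2 = 0.

b_0 = 1, b_1 = 1, b_2 = 0.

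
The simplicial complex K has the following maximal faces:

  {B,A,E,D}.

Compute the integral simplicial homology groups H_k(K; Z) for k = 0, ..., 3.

We work with the vertex ordering A < B < D < E. The simplices of K, each written with vertices in increasing order, are:

  0-simplices (4): A, B, D, E
  1-simplices (6): AB, AD, AE, BD, BE, DE
  2-simplices (4): ABD, ABE, ADE, BDE
  3-simplices (1): ABDE

Hence C_0 ≅ Z^4, C_1 ≅ Z^6, C_2 ≅ Z^4, C_3 ≅ Z^1.

∂_1: C_1 → C_0 maps an edge to its endpoints' difference, ∂[p,q] = q − p. For instance
  ∂AD = D − A.
As a 4×6 matrix over Z this has rank 3, with invariant factors (1,1,1).

Boundary ∂_2: C_2 → C_1 maps a triangle to the signed sum of its edges. For instance
  ∂BDE = DE − BE + BD,
  ∂ADE = DE − AE + AD.
This gives a 6×4 integer matrix of rank 3; reducing to Smith normal form yields diagonal entries (1,1,1).

Boundary ∂_3: C_3 → C_2 sends each 3-simplex σ to the alternating sum Σ_i (−1)^i (σ with its i-th vertex removed). For instance
  ∂ABDE = BDE − ADE + ABE − ABD.
The 4×1 boundary matrix has rank 1 and Smith normal form diag(1).

Computing H_k = (kernel of ∂_k) / (image of ∂_{k+1}):

  H_0: rank C_0 − rank ∂_1 = 4 − 3 = 1, and the invariant factors of ∂_1 are all 1, so H_0 = Z.
  H_1: rank ker ∂_1 − rank ∂_2 = (6 − 3) − 3 = 0, and the invariant factors of ∂_2 are all 1, so H_1 = 0.
  H_2: rank ker ∂_2 − rank ∂_3 = (4 − 3) − 1 = 0, and the invariant factors of ∂_3 are all 1, so H_2 = 0.
  H_3: rank ker ∂_3 − rank ∂_4 = (1 − 1) − 0 = 0, and there is no ∂_4, so H_3 = 0.

(K is a triangulation of the 3-simplex.)

H_0 ≅ Z,  H_1 = 0,  H_2 = 0,  H_3 = 0.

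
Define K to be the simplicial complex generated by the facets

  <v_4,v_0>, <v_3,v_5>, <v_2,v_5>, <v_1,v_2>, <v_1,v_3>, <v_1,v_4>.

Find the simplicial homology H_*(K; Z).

H_0 ≅ Z,  H_1 ≅ Z.

Take the total order v_0 < v_1 < v_2 < v_3 < v_4 < v_5 on the vertex set. Then K (dimension 1) consists of the simplices:

  0-simplices (6): [v_0], [v_1], [v_2], [v_3], [v_4], [v_5]
  1-simplices (6): [v_0,v_4], [v_1,v_2], [v_1,v_3], [v_1,v_4], [v_2,v_5], [v_3,v_5]

so the chain groups are C_0 ≅ Z^6, C_1 ≅ Z^6.

∂_1: C_1 → C_0 sends each edge [p,q] (with p < q) to q − p. For instance
  ∂[v_3,v_5] = [v_5] − [v_3].
As a 6×6 matrix over Z this has rank 5, with invariant factors (1,1,1,1,1).

Reading off H_k = ker ∂_k / im ∂_{k+1}:

  H_0: rank C_0 − rank ∂_1 = 6 − 5 = 1, and the invariant factors of ∂_1 are all 1, so H_0 ≅ Z.
  H_1: rank ker ∂_1 − rank ∂_2 = (6 − 5) − 0 = 1, and there is no ∂_2, so H_1 ≅ Z.

As a check, the Euler characteristic is 6 − 6 = 0, which agrees with 1 − 1 = 0.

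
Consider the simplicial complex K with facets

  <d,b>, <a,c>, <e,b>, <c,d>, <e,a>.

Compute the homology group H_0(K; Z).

K has 5 vertices, 5 edges.
rank ∂_0 = 0, rank ∂_1 = 4 ⇒ b_0 = 5 − 0 − 4 = 1; all invariant factors of ∂_1 are 1 so no torsion. So H_0 = Z.

H_0 = Z.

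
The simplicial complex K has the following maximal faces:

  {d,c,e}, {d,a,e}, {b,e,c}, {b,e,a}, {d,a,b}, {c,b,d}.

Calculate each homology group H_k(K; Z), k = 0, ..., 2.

Order the vertices as a < b < c < d < e. Listing each simplex with vertices in this order, K has dimension 2 with simplices:

  0-simplices (5): a, b, c, d, e
  1-simplices (9): ab, ad, ae, bc, bd, be, cd, ce, de
  2-simplices (6): abd, abe, ade, bcd, bce, cde

so the chain groups are C_0 ≅ Z^5, C_1 ≅ Z^9, C_2 ≅ Z^6.

∂_1: C_1 → C_0 sends each edge [p,q] (with p < q) to q − p. For instance
  ∂ab = b − a.
This gives a 5×9 integer matrix of rank 4; reducing to Smith normal form yields diagonal entries (1,1,1,1).

The boundary map ∂_2: C_2 → C_1 sends each 2-simplex [p,q,r] to [q,r] − [p,r] + [p,q]. For instance
  ∂ade = de − ae + ad,
  ∂bce = ce − be + bc.
The 9×6 boundary matrix has rank 5 and Smith normal form diag(1,1,1,1,1).

Now H_k = ker ∂_k / im ∂_{k+1}, so:

  H_0: rank C_0 − rank ∂_1 = 5 − 4 = 1, and the invariant factors of ∂_1 are all 1, so H_0 ≅ Z.
  H_1: rank ker ∂_1 − rank ∂_2 = (9 − 4) − 5 = 0, and the invariant factors of ∂_2 are all 1, so H_1 ≅ 0.
  H_2: rank ker ∂_2 − rank ∂_3 = (6 − 5) − 0 = 1, and there is no ∂_3, so H_2 ≅ Z.

H_0 = Z,  H_1 = 0,  H_2 = Z.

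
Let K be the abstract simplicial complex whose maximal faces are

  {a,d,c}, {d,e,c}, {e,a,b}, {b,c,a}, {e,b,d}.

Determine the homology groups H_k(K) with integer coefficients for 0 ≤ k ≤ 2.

Order the vertices as a < b < c < d < e. Listing each simplex with vertices in this order, K has dimension 2 with simplices:

  0-simplices (5): a, b, c, d, e
  1-simplices (10): ab, ac, ad, ae, bc, bd, be, cd, ce, de
  2-simplices (5): abc, abe, acd, bde, cde

so the chain groups are C_0 ≅ Z^5, C_1 ≅ Z^10, C_2 ≅ Z^5.

The boundary map ∂_1: C_1 → C_0 is given by ∂[p,q] = [q] − [p].
As a 5×10 matrix over Z this has rank 4, with invariant factors (1,1,1,1).

The boundary map ∂_2: C_2 → C_1 maps a triangle to the signed sum of its edges. For instance
  ∂abc = bc − ac + ab,
  ∂abe = be − ae + ab.
The 10×5 boundary matrix has rank 5 and Smith normal form diag(1,1,1,1,1).

Reading off H_k = ker ∂_k / im ∂_{k+1}:

  H_0: rank C_0 − rank ∂_1 = 5 − 4 = 1, and the invariant factors of ∂_1 are all 1, so H_0 ≅ Z.
  H_1: rank ker ∂_1 − rank ∂_2 = (10 − 4) − 5 = 1, and the invariant factors of ∂_2 are all 1, so H_1 ≅ Z.
  H_2: rank ker ∂_2 − rank ∂_3 = (5 − 5) − 0 = 0, and there is no ∂_3, so H_2 ≅ 0.

H_0 = Z,  H_1 = Z,  H_2 = 0.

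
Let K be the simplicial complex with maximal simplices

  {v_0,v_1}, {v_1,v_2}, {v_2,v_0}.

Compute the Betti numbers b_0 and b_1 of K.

K has 3 vertices, 3 edges.
rank ∂_0 = 0, rank ∂_1 = 2 ⇒ b_0 = 3 − 0 − 2 = 1; all invariant factors of ∂_1 are 1 so no torsion. So H_0 ≅ Z.
rank ∂_1 = 2, rank ∂_2 = 0 ⇒ b_1 = 3 − 2 − 0 = 1. So H_1 ≅ Z.

b_0 = 1, b_1 = 1.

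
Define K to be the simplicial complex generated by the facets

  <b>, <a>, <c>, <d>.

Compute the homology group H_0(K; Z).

H_0 = Z^4.

We work with the vertex ordering a < b < c < d. The simplices of K, each written with vertices in increasing order, are:

  0-simplices (4): a, b, c, d

giving chain groups C_0 ≅ Z^4.

Reading off H_k = ker ∂_k / im ∂_{k+1}:

  H_0: rank C_0 − rank ∂_1 = 4 − 0 = 4, and there is no ∂_1, so H_0 = Z^4.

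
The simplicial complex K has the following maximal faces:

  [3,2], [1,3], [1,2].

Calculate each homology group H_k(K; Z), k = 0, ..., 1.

H_0 = Z,  H_1 = Z.

K has 3 vertices, 3 edges.
rank ∂_0 = 0, rank ∂_1 = 2 ⇒ b_0 = 3 − 0 − 2 = 1; all invariant factors of ∂_1 are 1 so no torsion. So H_0 = Z.
rank ∂_1 = 2, rank ∂_2 = 0 ⇒ b_1 = 3 − 2 − 0 = 1. So H_1 = Z.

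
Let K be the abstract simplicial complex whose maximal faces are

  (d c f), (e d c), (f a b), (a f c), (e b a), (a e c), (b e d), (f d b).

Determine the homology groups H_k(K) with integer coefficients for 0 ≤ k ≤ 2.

We work with the vertex ordering a < b < c < d < e < f. The simplices of K, each written with vertices in increasing order, are:

  0-simplices (6): a, b, c, d, e, f
  1-simplices (12): ab, ac, ae, af, bd, be, bf, cd, ce, cf, de, df
  2-simplices (8): abe, abf, ace, acf, bde, bdf, cde, cdf

giving chain groups C_0 ≅ Z^6, C_1 ≅ Z^12, C_2 ≅ Z^8.

The boundary map ∂_1: C_1 → C_0 maps an edge to its endpoints' difference, ∂[p,q] = q − p. For instance
  ∂bf = f − b.
This gives a 6×12 integer matrix of rank 5; reducing to Smith normal form yields diagonal entries (1,1,1,1,1).

Boundary ∂_2: C_2 → C_1 sends each 2-simplex [p,q,r] to [q,r] − [p,r] + [p,q]. For instance
  ∂abe = be − ae + ab,
  ∂acf = cf − af + ac.
The resulting 12×8 matrix has rank 7, and its Smith normal form has invariant factors (1,1,1,1,1,1,1).

Now H_k = ker ∂_k / im ∂_{k+1}, so:

  H_0: rank C_0 − rank ∂_1 = 6 − 5 = 1, and the invariant factors of ∂_1 are all 1, so H_0 ≅ Z.
  H_1: rank ker ∂_1 − rank ∂_2 = (12 − 5) − 7 = 0, and the invariant factors of ∂_2 are all 1, so H_1 ≅ 0.
  H_2: rank ker ∂_2 − rank ∂_3 = (8 − 7) − 0 = 1, and there is no ∂_3, so H_2 ≅ Z.

H_0 = Z,  H_1 = 0,  H_2 = Z.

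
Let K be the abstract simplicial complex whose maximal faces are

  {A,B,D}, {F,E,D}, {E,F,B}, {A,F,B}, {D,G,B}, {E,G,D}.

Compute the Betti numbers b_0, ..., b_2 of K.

Order the vertices as A < B < D < E < F < G. Listing each simplex with vertices in this order, K has dimension 2 with simplices:

  0-simplices (6): A, B, D, E, F, G
  1-simplices (12): AB, AD, AF, BD, BE, BF, BG, DE, DF, DG, EF, EG
  2-simplices (6): ABD, ABF, BDG, BEF, DEF, DEG

giving chain groups C_0 ≅ Z^6, C_1 ≅ Z^12, C_2 ≅ Z^6.

The boundary map ∂_1: C_1 → C_0 sends each edge [p,q] (with p < q) to q − p.
The 6×12 boundary matrix has rank 5 and Smith normal form diag(1,1,1,1,1).

The boundary map ∂_2: C_2 → C_1 maps a triangle to the signed sum of its edges. For instance
  ∂DEF = EF − DF + DE,
  ∂DEG = EG − DG + DE.
This gives a 12×6 integer matrix of rank 6; reducing to Smith normal form yields diagonal entries (1,1,1,1,1,1).

From H_k ≅ ker(∂_k) / im(∂_{k+1}) we obtain:

  H_0: rank C_0 − rank ∂_1 = 6 − 5 = 1, and the invariant factors of ∂_1 are all 1, so H_0 = Z.
  H_1: rank ker ∂_1 − rank ∂_2 = (12 − 5) − 6 = 1, and the invariant factors of ∂_2 are all 1, so H_1 = Z.
  H_2: rank ker ∂_2 − rank ∂_3 = (6 − 6) − 0 = 0, and there is no ∂_3, so H_2 = 0.

As a check, the Euler characteristic is 6 − 12 + 6 = 0, which agrees with 1 − 1 + 0 = 0.

Hence the Betti numbers are b_0 = 1, b_1 = 1, b_2 = 0.

b_0 = 1, b_1 = 1, b_2 = 0.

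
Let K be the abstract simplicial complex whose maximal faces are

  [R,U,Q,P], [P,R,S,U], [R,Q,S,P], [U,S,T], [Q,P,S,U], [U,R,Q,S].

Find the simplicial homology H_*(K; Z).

H_0 = Z,  H_1 = 0,  H_2 = 0,  H_3 = Z.

Order the vertices as P < Q < R < S < T < U. Listing each simplex with vertices in this order, K has dimension 3 with simplices:

  0-simplices (6): P, Q, R, S, T, U
  1-simplices (12): PQ, PR, PS, PU, QR, QS, QU, RS, RU, ST, SU, TU
  2-simplices (11): PQR, PQS, PQU, PRS, PRU, PSU, QRS, QRU, QSU, RSU, STU
  3-simplices (5): PQRS, PQRU, PQSU, PRSU, QRSU

giving chain groups C_0 ≅ Z^6, C_1 ≅ Z^12, C_2 ≅ Z^11, C_3 ≅ Z^5.

∂_1: C_1 → C_0 is given by ∂[p,q] = [q] − [p]. For instance
  ∂QU = U − Q.
The resulting 6×12 matrix has rank 5, and its Smith normal form has invariant factors (1,1,1,1,1).

The boundary map ∂_2: C_2 → C_1 maps a triangle to the signed sum of its edges. For instance
  ∂PQS = QS − PS + PQ,
  ∂PQU = QU − PU + PQ.
As a 12×11 matrix over Z this has rank 7, with invariant factors (1,1,1,1,1,1,1).

∂_3: C_3 → C_2 sends each 3-simplex σ to the alternating sum Σ_i (−1)^i (σ with its i-th vertex removed). For instance
  ∂PQRS = QRS − PRS + PQS − PQR,
  ∂PQSU = QSU − PSU + PQU − PQS.
As a 11×5 matrix over Z this has rank 4, with invariant factors (1,1,1,1).

Computing H_k = (kernel of ∂_k) / (image of ∂_{k+1}):

  H_0: rank C_0 − rank ∂_1 = 6 − 5 = 1, and the invariant factors of ∂_1 are all 1, so H_0 = Z.
  H_1: rank ker ∂_1 − rank ∂_2 = (12 − 5) − 7 = 0, and the invariant factors of ∂_2 are all 1, so H_1 = 0.
  H_2: rank ker ∂_2 − rank ∂_3 = (11 − 7) − 4 = 0, and the invariant factors of ∂_3 are all 1, so H_2 = 0.
  H_3: rank ker ∂_3 − rank ∂_4 = (5 − 4) − 0 = 1, and there is no ∂_4, so H_3 = Z.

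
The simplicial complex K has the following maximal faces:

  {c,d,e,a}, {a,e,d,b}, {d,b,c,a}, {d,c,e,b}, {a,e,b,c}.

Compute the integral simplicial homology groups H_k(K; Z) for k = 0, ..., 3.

H_0 = Z,  H_1 = 0,  H_2 = 0,  H_3 = Z.

Take the total order a < b < c < d < e on the vertex set. Then K (dimension 3) consists of the simplices:

  0-simplices (5): a, b, c, d, e
  1-simplices (10): ab, ac, ad, ae, bc, bd, be, cd, ce, de
  2-simplices (10): abc, abd, abe, acd, ace, ade, bcd, bce, bde, cde
  3-simplices (5): abcd, abce, abde, acde, bcde

so the chain groups are C_0 ≅ Z^5, C_1 ≅ Z^10, C_2 ≅ Z^10, C_3 ≅ Z^5.

The boundary map ∂_1: C_1 → C_0 sends each edge [p,q] (with p < q) to q − p. For instance
  ∂be = e − b.
The resulting 5×10 matrix has rank 4, and its Smith normal form has invariant factors (1,1,1,1).

∂_2: C_2 → C_1 acts by ∂[p,q,r] = [q,r] − [p,r] + [p,q]. For instance
  ∂ade = de − ae + ad,
  ∂abe = be − ae + ab.
As a 10×10 matrix over Z this has rank 6, with invariant factors (1,1,1,1,1,1).

∂_3: C_3 → C_2 sends each 3-simplex σ to the alternating sum Σ_i (−1)^i (σ with its i-th vertex removed). For instance
  ∂abde = bde − ade + abe − abd,
  ∂acde = cde − ade + ace − acd.
The resulting 10×5 matrix has rank 4, and its Smith normal form has invariant factors (1,1,1,1).

Now H_k = ker ∂_k / im ∂_{k+1}, so:

  H_0: rank C_0 − rank ∂_1 = 5 − 4 = 1, and the invariant factors of ∂_1 are all 1, so H_0 = Z.
  H_1: rank ker ∂_1 − rank ∂_2 = (10 − 4) − 6 = 0, and the invariant factors of ∂_2 are all 1, so H_1 = 0.
  H_2: rank ker ∂_2 − rank ∂_3 = (10 − 6) − 4 = 0, and the invariant factors of ∂_3 are all 1, so H_2 = 0.
  H_3: rank ker ∂_3 − rank ∂_4 = (5 − 4) − 0 = 1, and there is no ∂_4, so H_3 = Z.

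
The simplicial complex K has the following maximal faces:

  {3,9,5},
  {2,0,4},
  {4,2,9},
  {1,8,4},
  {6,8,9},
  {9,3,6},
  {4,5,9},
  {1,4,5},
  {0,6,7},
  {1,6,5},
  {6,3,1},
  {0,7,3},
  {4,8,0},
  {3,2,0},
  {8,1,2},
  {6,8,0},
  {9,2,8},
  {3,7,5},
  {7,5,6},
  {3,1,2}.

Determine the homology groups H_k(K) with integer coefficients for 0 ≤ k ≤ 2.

H_0 = Z,  H_1 = Z ⊕ Z/2,  H_2 = 0.

Fix the vertex order 0 < 1 < 2 < 3 < 4 < 5 < 6 < 7 < 8 < 9 and write every simplex with vertices in increasing order. Then dim K = 2 and the simplices of K are:

  0-simplices (10): [0], [1], [2], [3], [4], [5], [6], [7], [8], [9]
  1-simplices (30): (30 of them)
  2-simplices (20): (20 of them)

giving chain groups C_0 ≅ Z^10, C_1 ≅ Z^30, C_2 ≅ Z^20.

The boundary map ∂_1: C_1 → C_0 is given by ∂[p,q] = [q] − [p].
The resulting 10×30 matrix has rank 9, and its Smith normal form has invariant factors (1,1,1,1,1,1,1,1,1).

The boundary map ∂_2: C_2 → C_1 acts by ∂[p,q,r] = [q,r] − [p,r] + [p,q]. For instance
  ∂[1,4,8] = [4,8] − [1,8] + [1,4],
  ∂[2,8,9] = [8,9] − [2,9] + [2,8].
As a 30×20 matrix over Z this has rank 20, with invariant factors (1,1,1,1,1,1,1,1,1,1,1,1,1,1,1,1,1,1,1,2).

Reading off H_k = ker ∂_k / im ∂_{k+1}:

  H_0: rank C_0 − rank ∂_1 = 10 − 9 = 1, and the invariant factors of ∂_1 are all 1, so H_0 ≅ Z.
  H_1: rank ker ∂_1 − rank ∂_2 = (30 − 9) − 20 = 1, and ∂_2 has invariant factor 2 > 1, so H_1 ≅ Z ⊕ Z/2.
  H_2: rank ker ∂_2 − rank ∂_3 = (20 − 20) − 0 = 0, and there is no ∂_3, so H_2 ≅ 0.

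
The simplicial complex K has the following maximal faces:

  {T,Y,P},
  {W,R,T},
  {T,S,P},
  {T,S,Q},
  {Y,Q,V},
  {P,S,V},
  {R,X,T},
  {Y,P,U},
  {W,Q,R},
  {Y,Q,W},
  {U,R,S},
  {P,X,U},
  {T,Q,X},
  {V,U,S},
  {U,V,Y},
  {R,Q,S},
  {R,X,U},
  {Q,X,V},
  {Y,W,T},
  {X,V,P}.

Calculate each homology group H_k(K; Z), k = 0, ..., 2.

Take the total order P < Q < R < S < T < U < V < W < X < Y on the vertex set. Then K (dimension 2) consists of the simplices:

  0-simplices (10): P, Q, R, S, T, U, V, W, X, Y
  1-simplices (30): PS, PT, PU, PV, PX, PY, QR, QS, QT, QV, QW, QX, QY, RS, RT, RU, RW, RX, ST, SU, SV, TW, TX, TY, UV, UX, UY, VX, VY, WY
  2-simplices (20): PST, PSV, PTY, PUX, PUY, PVX, QRS, QRW, QST, QTX, QVX, QVY, QWY, RSU, RTW, RTX, RUX, SUV, TWY, UVY

giving chain groups C_0 ≅ Z^10, C_1 ≅ Z^30, C_2 ≅ Z^20.

The boundary map ∂_1: C_1 → C_0 is given by ∂[p,q] = [q] − [p]. For instance
  ∂UV = V − U.
The 10×30 boundary matrix has rank 9 and Smith normal form diag(1,1,1,1,1,1,1,1,1).

The boundary map ∂_2: C_2 → C_1 sends each 2-simplex [p,q,r] to [q,r] − [p,r] + [p,q]. For instance
  ∂QVY = VY − QY + QV,
  ∂PUY = UY − PY + PU.
The resulting 30×20 matrix has rank 20, and its Smith normal form has invariant factors (1,1,1,1,1,1,1,1,1,1,1,1,1,1,1,1,1,1,1,2).

Now H_k = ker ∂_k / im ∂_{k+1}, so:

  H_0: rank C_0 − rank ∂_1 = 10 − 9 = 1, and the invariant factors of ∂_1 are all 1, so H_0 ≅ Z.
  H_1: rank ker ∂_1 − rank ∂_2 = (30 − 9) − 20 = 1, and ∂_2 has invariant factor 2 > 1, so H_1 ≅ Z ⊕ Z/2.
  H_2: rank ker ∂_2 − rank ∂_3 = (20 − 20) − 0 = 0, and there is no ∂_3, so H_2 ≅ 0.

As a check, the Euler characteristic is 10 − 30 + 20 = 0, which agrees with 1 − 1 + 0 = 0.
(K is a triangulation of the Klein bottle.)

H_0 = Z,  H_1 = Z ⊕ Z/2,  H_2 = 0.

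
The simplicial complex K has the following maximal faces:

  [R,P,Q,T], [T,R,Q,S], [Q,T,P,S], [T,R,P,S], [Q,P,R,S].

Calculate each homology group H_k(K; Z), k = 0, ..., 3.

Fix the vertex order P < Q < R < S < T and write every simplex with vertices in increasing order. Then dim K = 3 and the simplices of K are:

  0-simplices (5): P, Q, R, S, T
  1-simplices (10): PQ, PR, PS, PT, QR, QS, QT, RS, RT, ST
  2-simplices (10): PQR, PQS, PQT, PRS, PRT, PST, QRS, QRT, QST, RST
  3-simplices (5): PQRS, PQRT, PQST, PRST, QRST

Hence C_0 ≅ Z^5, C_1 ≅ Z^10, C_2 ≅ Z^10, C_3 ≅ Z^5.

∂_1: C_1 → C_0 is given by ∂[p,q] = [q] − [p]. For instance
  ∂QR = R − Q.
This gives a 5×10 integer matrix of rank 4; reducing to Smith normal form yields diagonal entries (1,1,1,1).

∂_2: C_2 → C_1 sends each 2-simplex [p,q,r] to [q,r] − [p,r] + [p,q]. For instance
  ∂PQT = QT − PT + PQ,
  ∂PRS = RS − PS + PR.
This gives a 10×10 integer matrix of rank 6; reducing to Smith normal form yields diagonal entries (1,1,1,1,1,1).

Boundary ∂_3: C_3 → C_2 sends each 3-simplex σ to the alternating sum Σ_i (−1)^i (σ with its i-th vertex removed). For instance
  ∂PRST = RST − PST + PRT − PRS,
  ∂PQST = QST − PST + PQT − PQS.
The resulting 10×5 matrix has rank 4, and its Smith normal form has invariant factors (1,1,1,1).

Computing H_k = (kernel of ∂_k) / (image of ∂_{k+1}):

  H_0: rank C_0 − rank ∂_1 = 5 − 4 = 1, and the invariant factors of ∂_1 are all 1, so H_0 = Z.
  H_1: rank ker ∂_1 − rank ∂_2 = (10 − 4) − 6 = 0, and the invariant factors of ∂_2 are all 1, so H_1 = 0.
  H_2: rank ker ∂_2 − rank ∂_3 = (10 − 6) − 4 = 0, and the invariant factors of ∂_3 are all 1, so H_2 = 0.
  H_3: rank ker ∂_3 − rank ∂_4 = (5 − 4) − 0 = 1, and there is no ∂_4, so H_3 = Z.

(K is a triangulation of the 3-sphere S^3.)

H_0 ≅ Z,  H_1 = 0,  H_2 = 0,  H_3 ≅ Z.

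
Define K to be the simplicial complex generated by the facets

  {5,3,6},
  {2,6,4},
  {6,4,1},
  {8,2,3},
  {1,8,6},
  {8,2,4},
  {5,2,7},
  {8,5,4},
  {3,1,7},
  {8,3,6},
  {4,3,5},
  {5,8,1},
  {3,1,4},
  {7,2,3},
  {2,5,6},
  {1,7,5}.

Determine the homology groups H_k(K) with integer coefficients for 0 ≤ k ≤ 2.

Take the total order 1 < 2 < 3 < 4 < 5 < 6 < 7 < 8 on the vertex set. Then K (dimension 2) consists of the simplices:

  0-simplices (8): [1], [2], [3], [4], [5], [6], [7], [8]
  1-simplices (24): (24 of them)
  2-simplices (16): [1,3,4], [1,3,7], [1,4,6], [1,5,7], [1,5,8], [1,6,8], [2,3,7], [2,3,8], [2,4,6], [2,4,8], [2,5,6], [2,5,7], [3,4,5], [3,5,6], [3,6,8], [4,5,8]

giving chain groups C_0 ≅ Z^8, C_1 ≅ Z^24, C_2 ≅ Z^16.

Boundary ∂_1: C_1 → C_0 is given by ∂[p,q] = [q] − [p]. For instance
  ∂[4,5] = [5] − [4].
The 8×24 boundary matrix has rank 7 and Smith normal form diag(1,1,1,1,1,1,1).

∂_2: C_2 → C_1 acts by ∂[p,q,r] = [q,r] − [p,r] + [p,q]. For instance
  ∂[1,5,7] = [5,7] − [1,7] + [1,5],
  ∂[2,4,8] = [4,8] − [2,8] + [2,4].
The 24×16 boundary matrix has rank 15 and Smith normal form diag(1,1,1,1,1,1,1,1,1,1,1,1,1,1,1).

Computing H_k = (kernel of ∂_k) / (image of ∂_{k+1}):

  H_0: rank C_0 − rank ∂_1 = 8 − 7 = 1, and the invariant factors of ∂_1 are all 1, so H_0 ≅ Z.
  H_1: rank ker ∂_1 − rank ∂_2 = (24 − 7) − 15 = 2, and the invariant factors of ∂_2 are all 1, so H_1 ≅ Z^2.
  H_2: rank ker ∂_2 − rank ∂_3 = (16 − 15) − 0 = 1, and there is no ∂_3, so H_2 ≅ Z.

As a check, the Euler characteristic is 8 − 24 + 16 = 0, which agrees with 1 − 2 + 1 = 0.
(K is a triangulation of the torus T^2.)

H_0 = Z,  H_1 = Z^2,  H_2 = Z.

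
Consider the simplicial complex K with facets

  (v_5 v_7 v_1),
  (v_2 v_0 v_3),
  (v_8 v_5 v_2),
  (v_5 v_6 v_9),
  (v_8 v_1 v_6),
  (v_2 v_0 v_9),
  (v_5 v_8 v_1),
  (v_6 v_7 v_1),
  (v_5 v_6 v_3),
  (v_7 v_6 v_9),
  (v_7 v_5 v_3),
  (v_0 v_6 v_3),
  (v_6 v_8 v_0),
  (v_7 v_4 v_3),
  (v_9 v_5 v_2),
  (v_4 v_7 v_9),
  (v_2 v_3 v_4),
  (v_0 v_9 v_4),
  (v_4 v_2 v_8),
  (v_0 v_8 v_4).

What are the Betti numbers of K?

Order the vertices as v_0 < v_1 < v_2 < v_3 < v_4 < v_5 < v_6 < v_7 < v_8 < v_9. Listing each simplex with vertices in this order, K has dimension 2 with simplices:

  0-simplices (10): [v_0], [v_1], [v_2], [v_3], [v_4], [v_5], [v_6], [v_7], [v_8], [v_9]
  1-simplices (30): (30 of them)
  2-simplices (20): (20 of them)

giving chain groups C_0 ≅ Z^10, C_1 ≅ Z^30, C_2 ≅ Z^20.

Boundary ∂_1: C_1 → C_0 is given by ∂[p,q] = [q] − [p]. For instance
  ∂[v_1,v_7] = [v_7] − [v_1].
The resulting 10×30 matrix has rank 9, and its Smith normal form has invariant factors (1,1,1,1,1,1,1,1,1).

Boundary ∂_2: C_2 → C_1 sends each 2-simplex [p,q,r] to [q,r] − [p,r] + [p,q]. For instance
  ∂[v_3,v_5,v_7] = [v_5,v_7] − [v_3,v_7] + [v_3,v_5],
  ∂[v_0,v_2,v_9] = [v_2,v_9] − [v_0,v_9] + [v_0,v_2].
The 30×20 boundary matrix has rank 20 and Smith normal form diag(1,1,1,1,1,1,1,1,1,1,1,1,1,1,1,1,1,1,1,2).

Computing H_k = (kernel of ∂_k) / (image of ∂_{k+1}):

  H_0: rank C_0 − rank ∂_1 = 10 − 9 = 1, and the invariant factors of ∂_1 are all 1, so H_0 ≅ Z.
  H_1: rank ker ∂_1 − rank ∂_2 = (30 − 9) − 20 = 1, and ∂_2 has invariant factor 2 > 1, so H_1 ≅ Z ⊕ Z/2Z.
  H_2: rank ker ∂_2 − rank ∂_3 = (20 − 20) − 0 = 0, and there is no ∂_3, so H_2 ≅ 0.

As a check, the Euler characteristic is 10 − 30 + 20 = 0, which agrees with 1 − 1 + 0 = 0.

Hence the Betti numbers are b_0 = 1, b_1 = 1, b_2 = 0.

b_0 = 1, b_1 = 1, b_2 = 0.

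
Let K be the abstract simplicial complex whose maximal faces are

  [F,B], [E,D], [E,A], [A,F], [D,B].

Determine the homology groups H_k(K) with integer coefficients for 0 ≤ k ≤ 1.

Take the total order A < B < D < E < F on the vertex set. Then K (dimension 1) consists of the simplices:

  0-simplices (5): A, B, D, E, F
  1-simplices (5): AE, AF, BD, BF, DE

Hence C_0 ≅ Z^5, C_1 ≅ Z^5.

∂_1: C_1 → C_0 is given by ∂[p,q] = [q] − [p]. For instance
  ∂DE = E − D.
The 5×5 boundary matrix has rank 4 and Smith normal form diag(1,1,1,1).

Now H_k = ker ∂_k / im ∂_{k+1}, so:

  H_0: rank C_0 − rank ∂_1 = 5 − 4 = 1, and the invariant factors of ∂_1 are all 1, so H_0 ≅ Z.
  H_1: rank ker ∂_1 − rank ∂_2 = (5 − 4) − 0 = 1, and there is no ∂_2, so H_1 ≅ Z.

H_0 ≅ Z,  H_1 ≅ Z.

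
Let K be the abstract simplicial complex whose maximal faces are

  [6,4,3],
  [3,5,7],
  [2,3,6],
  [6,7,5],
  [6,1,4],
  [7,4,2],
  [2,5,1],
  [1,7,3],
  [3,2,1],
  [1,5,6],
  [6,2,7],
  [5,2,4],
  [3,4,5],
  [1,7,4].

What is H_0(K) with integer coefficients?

H_0 = Z.

We work with the vertex ordering 1 < 2 < 3 < 4 < 5 < 6 < 7. The simplices of K, each written with vertices in increasing order, are:

  0-simplices (7): [1], [2], [3], [4], [5], [6], [7]
  1-simplices (21): [1,2], [1,3], [1,4], [1,5], [1,6], [1,7], [2,3], [2,4], [2,5], [2,6], [2,7], [3,4], [3,5], [3,6], [3,7], [4,5], [4,6], [4,7], [5,6], [5,7], [6,7]
  2-simplices (14): [1,2,3], [1,2,5], [1,3,7], [1,4,6], [1,4,7], [1,5,6], [2,3,6], [2,4,5], [2,4,7], [2,6,7], [3,4,5], [3,4,6], [3,5,7], [5,6,7]

so the chain groups are C_0 ≅ Z^7, C_1 ≅ Z^21, C_2 ≅ Z^14.

Boundary ∂_1: C_1 → C_0 is given by ∂[p,q] = [q] − [p].
The resulting 7×21 matrix has rank 6, and its Smith normal form has invariant factors (1,1,1,1,1,1).

Boundary ∂_2: C_2 → C_1 maps a triangle to the signed sum of its edges. For instance
  ∂[1,2,3] = [2,3] − [1,3] + [1,2],
  ∂[1,2,5] = [2,5] − [1,5] + [1,2].
The resulting 21×14 matrix has rank 13, and its Smith normal form has invariant factors (1,1,1,1,1,1,1,1,1,1,1,1,1).

From H_k ≅ ker(∂_k) / im(∂_{k+1}) we obtain:

  H_0: rank C_0 − rank ∂_1 = 7 − 6 = 1, and the invariant factors of ∂_1 are all 1, so H_0 = Z.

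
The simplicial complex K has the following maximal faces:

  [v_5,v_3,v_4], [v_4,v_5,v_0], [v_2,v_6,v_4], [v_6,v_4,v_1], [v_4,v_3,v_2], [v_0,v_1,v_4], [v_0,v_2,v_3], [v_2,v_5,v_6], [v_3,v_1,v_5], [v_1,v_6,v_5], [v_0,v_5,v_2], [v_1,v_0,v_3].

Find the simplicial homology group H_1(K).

Fix the vertex order v_0 < v_1 < v_2 < v_3 < v_4 < v_5 < v_6 and write every simplex with vertices in increasing order. Then dim K = 2 and the simplices of K are:

  0-simplices (7): [v_0], [v_1], [v_2], [v_3], [v_4], [v_5], [v_6]
  1-simplices (18): (18 of them)
  2-simplices (12): (12 of them)

giving chain groups C_0 ≅ Z^7, C_1 ≅ Z^18, C_2 ≅ Z^12.

The boundary map ∂_1: C_1 → C_0 sends each edge [p,q] (with p < q) to q − p.
This gives a 7×18 integer matrix of rank 6; reducing to Smith normal form yields diagonal entries (1,1,1,1,1,1).

The boundary map ∂_2: C_2 → C_1 sends each 2-simplex [p,q,r] to [q,r] − [p,r] + [p,q]. For instance
  ∂[v_2,v_5,v_6] = [v_5,v_6] − [v_2,v_6] + [v_2,v_5],
  ∂[v_0,v_1,v_3] = [v_1,v_3] − [v_0,v_3] + [v_0,v_1].
The 18×12 boundary matrix has rank 12 and Smith normal form diag(1,1,1,1,1,1,1,1,1,1,1,2).

Reading off H_k = ker ∂_k / im ∂_{k+1}:

  H_1: rank ker ∂_1 − rank ∂_2 = (18 − 6) − 12 = 0, and ∂_2 has invariant factor 2 > 1, so H_1 = Z/2Z.

H_1 ≅ Z/2Z.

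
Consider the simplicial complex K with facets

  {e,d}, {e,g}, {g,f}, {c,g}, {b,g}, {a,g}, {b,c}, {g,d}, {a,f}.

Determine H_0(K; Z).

H_0 = Z.

We work with the vertex ordering a < b < c < d < e < f < g. The simplices of K, each written with vertices in increasing order, are:

  0-simplices (7): a, b, c, d, e, f, g
  1-simplices (9): af, ag, bc, bg, cg, de, dg, eg, fg

Hence C_0 ≅ Z^7, C_1 ≅ Z^9.

∂_1: C_1 → C_0 maps an edge to its endpoints' difference, ∂[p,q] = q − p. For instance
  ∂bc = c − b.
The 7×9 boundary matrix has rank 6 and Smith normal form diag(1,1,1,1,1,1).

Now H_k = ker ∂_k / im ∂_{k+1}, so:

  H_0: rank C_0 − rank ∂_1 = 7 − 6 = 1, and the invariant factors of ∂_1 are all 1, so H_0 = Z.

(K is a triangulation of a wedge of 3 circles.)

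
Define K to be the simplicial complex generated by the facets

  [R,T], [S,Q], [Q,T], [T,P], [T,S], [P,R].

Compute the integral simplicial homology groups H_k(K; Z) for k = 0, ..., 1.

We work with the vertex ordering P < Q < R < S < T. The simplices of K, each written with vertices in increasing order, are:

  0-simplices (5): P, Q, R, S, T
  1-simplices (6): PR, PT, QS, QT, RT, ST

so the chain groups are C_0 ≅ Z^5, C_1 ≅ Z^6.

Boundary ∂_1: C_1 → C_0 sends each edge [p,q] (with p < q) to q − p. For instance
  ∂QT = T − Q.
This gives a 5×6 integer matrix of rank 4; reducing to Smith normal form yields diagonal entries (1,1,1,1).

Reading off H_k = ker ∂_k / im ∂_{k+1}:

  H_0: rank C_0 − rank ∂_1 = 5 − 4 = 1, and the invariant factors of ∂_1 are all 1, so H_0 = Z.
  H_1: rank ker ∂_1 − rank ∂_2 = (6 − 4) − 0 = 2, and there is no ∂_2, so H_1 = Z^2.

H_0 = Z,  H_1 = Z^2.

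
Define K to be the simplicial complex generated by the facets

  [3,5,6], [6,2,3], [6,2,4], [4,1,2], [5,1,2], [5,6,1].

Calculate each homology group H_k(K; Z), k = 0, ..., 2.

Order the vertices as 1 < 2 < 3 < 4 < 5 < 6. Listing each simplex with vertices in this order, K has dimension 2 with simplices:

  0-simplices (6): [1], [2], [3], [4], [5], [6]
  1-simplices (12): [1,2], [1,4], [1,5], [1,6], [2,3], [2,4], [2,5], [2,6], [3,5], [3,6], [4,6], [5,6]
  2-simplices (6): [1,2,4], [1,2,5], [1,5,6], [2,3,6], [2,4,6], [3,5,6]

so the chain groups are C_0 ≅ Z^6, C_1 ≅ Z^12, C_2 ≅ Z^6.

Boundary ∂_1: C_1 → C_0 maps an edge to its endpoints' difference, ∂[p,q] = q − p. For instance
  ∂[2,5] = [5] − [2].
The resulting 6×12 matrix has rank 5, and its Smith normal form has invariant factors (1,1,1,1,1).

∂_2: C_2 → C_1 acts by ∂[p,q,r] = [q,r] − [p,r] + [p,q]. For instance
  ∂[1,2,5] = [2,5] − [1,5] + [1,2],
  ∂[2,3,6] = [3,6] − [2,6] + [2,3].
This gives a 12×6 integer matrix of rank 6; reducing to Smith normal form yields diagonal entries (1,1,1,1,1,1).

Now H_k = ker ∂_k / im ∂_{k+1}, so:

  H_0: rank C_0 − rank ∂_1 = 6 − 5 = 1, and the invariant factors of ∂_1 are all 1, so H_0 ≅ Z.
  H_1: rank ker ∂_1 − rank ∂_2 = (12 − 5) − 6 = 1, and the invariant factors of ∂_2 are all 1, so H_1 ≅ Z.
  H_2: rank ker ∂_2 − rank ∂_3 = (6 − 6) − 0 = 0, and there is no ∂_3, so H_2 ≅ 0.

H_0 ≅ Z,  H_1 ≅ Z,  H_2 = 0.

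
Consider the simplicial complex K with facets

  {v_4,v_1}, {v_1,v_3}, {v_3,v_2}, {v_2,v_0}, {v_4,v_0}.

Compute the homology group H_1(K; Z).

H_1 ≅ Z.

Fix the vertex order v_0 < v_1 < v_2 < v_3 < v_4 and write every simplex with vertices in increasing order. Then dim K = 1 and the simplices of K are:

  0-simplices (5): [v_0], [v_1], [v_2], [v_3], [v_4]
  1-simplices (5): [v_0,v_2], [v_0,v_4], [v_1,v_3], [v_1,v_4], [v_2,v_3]

giving chain groups C_0 ≅ Z^5, C_1 ≅ Z^5.

The boundary map ∂_1: C_1 → C_0 maps an edge to its endpoints' difference, ∂[p,q] = q − p. For instance
  ∂[v_0,v_4] = [v_4] − [v_0].
As a 5×5 matrix over Z this has rank 4, with invariant factors (1,1,1,1).

Reading off H_k = ker ∂_k / im ∂_{k+1}:

  H_1: rank ker ∂_1 − rank ∂_2 = (5 − 4) − 0 = 1, and there is no ∂_2, so H_1 ≅ Z.

(K is a triangulation of the circle S^1.)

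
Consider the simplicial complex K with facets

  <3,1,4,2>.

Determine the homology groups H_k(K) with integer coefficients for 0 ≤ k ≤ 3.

H_0 = Z,  H_1 = 0,  H_2 = 0,  H_3 = 0.

Fix the vertex order 1 < 2 < 3 < 4 and write every simplex with vertices in increasing order. Then dim K = 3 and the simplices of K are:

  0-simplices (4): [1], [2], [3], [4]
  1-simplices (6): [1,2], [1,3], [1,4], [2,3], [2,4], [3,4]
  2-simplices (4): [1,2,3], [1,2,4], [1,3,4], [2,3,4]
  3-simplices (1): [1,2,3,4]

Hence C_0 ≅ Z^4, C_1 ≅ Z^6, C_2 ≅ Z^4, C_3 ≅ Z^1.

∂_1: C_1 → C_0 is given by ∂[p,q] = [q] − [p].
As a 4×6 matrix over Z this has rank 3, with invariant factors (1,1,1).

Boundary ∂_2: C_2 → C_1 maps a triangle to the signed sum of its edges. For instance
  ∂[1,3,4] = [3,4] − [1,4] + [1,3],
  ∂[1,2,4] = [2,4] − [1,4] + [1,2].
As a 6×4 matrix over Z this has rank 3, with invariant factors (1,1,1).

Boundary ∂_3: C_3 → C_2 sends each 3-simplex σ to the alternating sum Σ_i (−1)^i (σ with its i-th vertex removed). For instance
  ∂[1,2,3,4] = [2,3,4] − [1,3,4] + [1,2,4] − [1,2,3].
As a 4×1 matrix over Z this has rank 1, with invariant factors (1).

Computing H_k = (kernel of ∂_k) / (image of ∂_{k+1}):

  H_0: rank C_0 − rank ∂_1 = 4 − 3 = 1, and the invariant factors of ∂_1 are all 1, so H_0 = Z.
  H_1: rank ker ∂_1 − rank ∂_2 = (6 − 3) − 3 = 0, and the invariant factors of ∂_2 are all 1, so H_1 = 0.
  H_2: rank ker ∂_2 − rank ∂_3 = (4 − 3) − 1 = 0, and the invariant factors of ∂_3 are all 1, so H_2 = 0.
  H_3: rank ker ∂_3 − rank ∂_4 = (1 − 1) − 0 = 0, and there is no ∂_4, so H_3 = 0.

As a check, the Euler characteristic is 4 − 6 + 4 − 1 = 1, which agrees with 1 − 0 + 0 − 0 = 1.
(K is a triangulation of the 3-simplex.)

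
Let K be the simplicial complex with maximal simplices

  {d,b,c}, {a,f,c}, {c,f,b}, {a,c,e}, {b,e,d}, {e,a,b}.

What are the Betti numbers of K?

We work with the vertex ordering a < b < c < d < e < f. The simplices of K, each written with vertices in increasing order, are:

  0-simplices (6): a, b, c, d, e, f
  1-simplices (12): ab, ac, ae, af, bc, bd, be, bf, cd, ce, cf, de
  2-simplices (6): abe, ace, acf, bcd, bcf, bde

so the chain groups are C_0 ≅ Z^6, C_1 ≅ Z^12, C_2 ≅ Z^6.

Boundary ∂_1: C_1 → C_0 sends each edge [p,q] (with p < q) to q − p.
As a 6×12 matrix over Z this has rank 5, with invariant factors (1,1,1,1,1).

The boundary map ∂_2: C_2 → C_1 acts by ∂[p,q,r] = [q,r] − [p,r] + [p,q]. For instance
  ∂abe = be − ae + ab,
  ∂bcf = cf − bf + bc.
The resulting 12×6 matrix has rank 6, and its Smith normal form has invariant factors (1,1,1,1,1,1).

Reading off H_k = ker ∂_k / im ∂_{k+1}:

  H_0: rank C_0 − rank ∂_1 = 6 − 5 = 1, and the invariant factors of ∂_1 are all 1, so H_0 ≅ Z.
  H_1: rank ker ∂_1 − rank ∂_2 = (12 − 5) − 6 = 1, and the invariant factors of ∂_2 are all 1, so H_1 ≅ Z.
  H_2: rank ker ∂_2 − rank ∂_3 = (6 − 6) − 0 = 0, and there is no ∂_3, so H_2 ≅ 0.

As a check, the Euler characteristic is 6 − 12 + 6 = 0, which agrees with 1 − 1 + 0 = 0.

Hence the Betti numbers are b_0 = 1, b_1 = 1, b_2 = 0.

b_0 = 1, b_1 = 1, b_2 = 0.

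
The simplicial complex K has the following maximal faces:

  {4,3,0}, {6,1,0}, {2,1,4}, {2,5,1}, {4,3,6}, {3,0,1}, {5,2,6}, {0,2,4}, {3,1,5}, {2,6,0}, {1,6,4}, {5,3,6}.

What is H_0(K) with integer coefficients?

We work with the vertex ordering 0 < 1 < 2 < 3 < 4 < 5 < 6. The simplices of K, each written with vertices in increasing order, are:

  0-simplices (7): [0], [1], [2], [3], [4], [5], [6]
  1-simplices (18): [0,1], [0,2], [0,3], [0,4], [0,6], [1,2], [1,3], [1,4], [1,5], [1,6], [2,4], [2,5], [2,6], [3,4], [3,5], [3,6], [4,6], [5,6]
  2-simplices (12): [0,1,3], [0,1,6], [0,2,4], [0,2,6], [0,3,4], [1,2,4], [1,2,5], [1,3,5], [1,4,6], [2,5,6], [3,4,6], [3,5,6]

so the chain groups are C_0 ≅ Z^7, C_1 ≅ Z^18, C_2 ≅ Z^12.

Boundary ∂_1: C_1 → C_0 sends each edge [p,q] (with p < q) to q − p.
The 7×18 boundary matrix has rank 6 and Smith normal form diag(1,1,1,1,1,1).

∂_2: C_2 → C_1 maps a triangle to the signed sum of its edges. For instance
  ∂[0,1,3] = [1,3] − [0,3] + [0,1],
  ∂[0,2,6] = [2,6] − [0,6] + [0,2].
This gives a 18×12 integer matrix of rank 12; reducing to Smith normal form yields diagonal entries (1,1,1,1,1,1,1,1,1,1,1,2).

Now H_k = ker ∂_k / im ∂_{k+1}, so:

  H_0: rank C_0 − rank ∂_1 = 7 − 6 = 1, and the invariant factors of ∂_1 are all 1, so H_0 = Z.

(K is a triangulation of the real projective plane RP^2.)

H_0 = Z.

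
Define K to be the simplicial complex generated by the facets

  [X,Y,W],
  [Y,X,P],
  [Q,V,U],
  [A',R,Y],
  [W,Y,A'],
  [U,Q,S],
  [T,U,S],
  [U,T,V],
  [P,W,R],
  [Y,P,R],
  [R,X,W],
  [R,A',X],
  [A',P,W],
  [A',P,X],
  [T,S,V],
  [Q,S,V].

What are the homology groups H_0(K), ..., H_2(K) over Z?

H_0 ≅ Z^2,  H_1 ≅ Z/2,  H_2 ≅ Z.

We work with the vertex ordering P < Q < R < S < T < U < V < W < X < Y < A'. The simplices of K, each written with vertices in increasing order, are:

  0-simplices (11): [P], [Q], [R], [S], [T], [U], [V], [W], [X], [Y], [A']
  1-simplices (24): (24 of them)
  2-simplices (16): [P,R,W], [P,R,Y], [P,W,A'], [P,X,Y], [P,X,A'], [Q,S,U], [Q,S,V], [Q,U,V], [R,W,X], [R,X,A'], [R,Y,A'], [S,T,U], [S,T,V], [T,U,V], [W,X,Y], [W,Y,A']

Hence C_0 ≅ Z^11, C_1 ≅ Z^24, C_2 ≅ Z^16.

Boundary ∂_1: C_1 → C_0 is given by ∂[p,q] = [q] − [p]. For instance
  ∂[T,U] = [U] − [T].
This gives a 11×24 integer matrix of rank 9; reducing to Smith normal form yields diagonal entries (1,1,1,1,1,1,1,1,1).

∂_2: C_2 → C_1 sends each 2-simplex [p,q,r] to [q,r] − [p,r] + [p,q]. For instance
  ∂[Q,S,V] = [S,V] − [Q,V] + [Q,S],
  ∂[P,W,A'] = [W,A'] − [P,A'] + [P,W].
As a 24×16 matrix over Z this has rank 15, with invariant factors (1,1,1,1,1,1,1,1,1,1,1,1,1,1,2).

Reading off H_k = ker ∂_k / im ∂_{k+1}:

  H_0: rank C_0 − rank ∂_1 = 11 − 9 = 2, and the invariant factors of ∂_1 are all 1, so H_0 ≅ Z^2.
  H_1: rank ker ∂_1 − rank ∂_2 = (24 − 9) − 15 = 0, and ∂_2 has invariant factor 2 > 1, so H_1 ≅ Z/2.
  H_2: rank ker ∂_2 − rank ∂_3 = (16 − 15) − 0 = 1, and there is no ∂_3, so H_2 ≅ Z.

(K is a triangulation of the disjoint union of the 2-sphere S^2 and the real projective plane RP^2.)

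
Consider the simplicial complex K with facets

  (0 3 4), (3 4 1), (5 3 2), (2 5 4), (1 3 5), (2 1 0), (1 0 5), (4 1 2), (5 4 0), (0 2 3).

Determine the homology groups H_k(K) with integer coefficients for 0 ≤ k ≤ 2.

Fix the vertex order 0 < 1 < 2 < 3 < 4 < 5 and write every simplex with vertices in increasing order. Then dim K = 2 and the simplices of K are:

  0-simplices (6): [0], [1], [2], [3], [4], [5]
  1-simplices (15): [0,1], [0,2], [0,3], [0,4], [0,5], [1,2], [1,3], [1,4], [1,5], [2,3], [2,4], [2,5], [3,4], [3,5], [4,5]
  2-simplices (10): [0,1,2], [0,1,5], [0,2,3], [0,3,4], [0,4,5], [1,2,4], [1,3,4], [1,3,5], [2,3,5], [2,4,5]

giving chain groups C_0 ≅ Z^6, C_1 ≅ Z^15, C_2 ≅ Z^10.

Boundary ∂_1: C_1 → C_0 sends each edge [p,q] (with p < q) to q − p. For instance
  ∂[3,4] = [4] − [3].
As a 6×15 matrix over Z this has rank 5, with invariant factors (1,1,1,1,1).

The boundary map ∂_2: C_2 → C_1 sends each 2-simplex [p,q,r] to [q,r] − [p,r] + [p,q]. For instance
  ∂[0,1,2] = [1,2] − [0,2] + [0,1],
  ∂[0,3,4] = [3,4] − [0,4] + [0,3].
As a 15×10 matrix over Z this has rank 10, with invariant factors (1,1,1,1,1,1,1,1,1,2).

Now H_k = ker ∂_k / im ∂_{k+1}, so:

  H_0: rank C_0 − rank ∂_1 = 6 − 5 = 1, and the invariant factors of ∂_1 are all 1, so H_0 ≅ Z.
  H_1: rank ker ∂_1 − rank ∂_2 = (15 − 5) − 10 = 0, and ∂_2 has invariant factor 2 > 1, so H_1 ≅ Z/2Z.
  H_2: rank ker ∂_2 − rank ∂_3 = (10 − 10) − 0 = 0, and there is no ∂_3, so H_2 ≅ 0.

As a check, the Euler characteristic is 6 − 15 + 10 = 1, which agrees with 1 − 0 + 0 = 1.
(K is a triangulation of the real projective plane RP^2.)

H_0 ≅ Z,  H_1 ≅ Z/2Z,  H_2 = 0.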